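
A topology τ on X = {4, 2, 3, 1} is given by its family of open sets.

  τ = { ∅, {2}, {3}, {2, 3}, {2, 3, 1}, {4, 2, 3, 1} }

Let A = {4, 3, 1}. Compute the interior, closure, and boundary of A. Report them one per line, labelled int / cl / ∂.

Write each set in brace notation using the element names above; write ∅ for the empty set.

int(A) = {3}
cl(A)  = {4, 3, 1}
∂A     = {4, 1}

opens ⊆ A: ∅, {3}; union → int = {3}
complement {2}; its interior {2}; cl(A) = X∖{2} = {4, 3, 1}
boundary = {4, 3, 1} ∖ {3} = {4, 1}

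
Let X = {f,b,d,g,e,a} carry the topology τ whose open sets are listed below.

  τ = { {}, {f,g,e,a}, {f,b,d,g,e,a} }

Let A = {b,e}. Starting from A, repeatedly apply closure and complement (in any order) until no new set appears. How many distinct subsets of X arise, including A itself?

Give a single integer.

4

X∖A={f,d,g,a}, int(X∖A)={}, hence cl(A)={f,b,d,g,e,a}
Orbit (k=closure, c=complement):
  1. A     = {b,e}
  2. kA    = {f,b,d,g,e,a}
  3. cA    = {f,d,g,a}
  4. ckA   = {}
(closed under both — stop)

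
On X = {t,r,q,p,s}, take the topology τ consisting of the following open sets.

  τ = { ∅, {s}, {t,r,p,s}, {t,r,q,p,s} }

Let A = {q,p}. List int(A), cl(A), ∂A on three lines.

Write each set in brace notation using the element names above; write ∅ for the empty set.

int(A) = ∅
cl(A)  = {t,r,q,p}
∂A     = {t,r,q,p}

U open, U⊆A: ∅. int(A) = ⋃ = ∅
X∖A={t,r,s}, int(X∖A)={s}, hence cl(A)={t,r,q,p}
∂A: remove int from cl → {t,r,q,p}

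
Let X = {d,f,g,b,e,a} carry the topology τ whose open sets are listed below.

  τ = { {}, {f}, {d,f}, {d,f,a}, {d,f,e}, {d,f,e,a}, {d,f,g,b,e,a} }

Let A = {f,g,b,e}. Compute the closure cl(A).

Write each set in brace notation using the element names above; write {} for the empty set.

closure: X∖int(X∖A) = X∖{} = {d,f,g,b,e,a}

{d,f,g,b,e,a}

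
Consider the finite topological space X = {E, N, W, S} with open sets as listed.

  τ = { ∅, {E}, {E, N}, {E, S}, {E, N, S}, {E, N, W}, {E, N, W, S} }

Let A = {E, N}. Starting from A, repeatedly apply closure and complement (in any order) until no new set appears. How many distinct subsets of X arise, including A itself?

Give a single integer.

closure: X∖int(X∖A) = X∖∅ = {E, N, W, S}
Let k=closure and c=complement:
  1. A     = {E, N}
  2. kA    = {E, N, W, S}
  3. cA    = {W, S}
  4. ckA   = ∅
— saturated at 4

4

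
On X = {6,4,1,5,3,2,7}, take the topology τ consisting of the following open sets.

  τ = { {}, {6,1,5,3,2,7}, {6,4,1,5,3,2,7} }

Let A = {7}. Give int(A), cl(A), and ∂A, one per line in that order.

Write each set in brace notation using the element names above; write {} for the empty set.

int(A) = {}
cl(A)  = {6,4,1,5,3,2,7}
∂A     = {6,4,1,5,3,2,7}

opens ⊆ A: {}; union → int = {}
complement {6,4,1,5,3,2}; its interior {}; cl(A) = X∖{} = {6,4,1,5,3,2,7}
boundary = {6,4,1,5,3,2,7} ∖ {} = {6,4,1,5,3,2,7}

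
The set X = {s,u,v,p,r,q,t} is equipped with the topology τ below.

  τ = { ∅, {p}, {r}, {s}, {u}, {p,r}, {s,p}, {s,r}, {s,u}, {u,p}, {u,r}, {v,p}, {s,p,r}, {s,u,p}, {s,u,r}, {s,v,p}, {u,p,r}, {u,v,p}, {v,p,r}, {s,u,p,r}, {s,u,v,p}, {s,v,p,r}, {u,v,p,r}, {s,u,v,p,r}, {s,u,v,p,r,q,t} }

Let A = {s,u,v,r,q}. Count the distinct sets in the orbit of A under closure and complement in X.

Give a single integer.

closure: X∖int(X∖A) = X∖{p} = {s,u,v,r,q,t}
Let k=closure and c=complement:
  1. A     = {s,u,v,r,q}
  2. kA    = {s,u,v,r,q,t}
  3. cA    = {p,t}
  4. ckA   = {p}
  5. kcA   = {v,p,q,t}
  6. ckcA  = {s,u,r}
  7. kckcA = {s,u,r,q,t}
  8. ckckcA = {v,p}
— saturated at 8

8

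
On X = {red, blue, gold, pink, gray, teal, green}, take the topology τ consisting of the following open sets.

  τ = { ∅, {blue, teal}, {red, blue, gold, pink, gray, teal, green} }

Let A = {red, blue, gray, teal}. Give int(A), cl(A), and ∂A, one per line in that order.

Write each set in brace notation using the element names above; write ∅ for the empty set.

int(A) = {blue, teal}
cl(A)  = {red, blue, gold, pink, gray, teal, green}
∂A     = {red, gold, pink, gray, green}

interior: largest open inside A is {blue, teal} (from ∅, {blue, teal})
cl via duality: int({gold, pink, green}) = ∅, so X∖∅ = {red, blue, gold, pink, gray, teal, green}
cl∖int = {red, gold, pink, gray, green}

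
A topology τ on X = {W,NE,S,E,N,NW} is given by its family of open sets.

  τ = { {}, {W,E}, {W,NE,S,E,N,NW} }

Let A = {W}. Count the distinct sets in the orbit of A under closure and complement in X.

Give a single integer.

X∖A={NE,S,E,N,NW}, int(X∖A)={}, hence cl(A)={W,NE,S,E,N,NW}
Orbit (k=closure, c=complement):
  1. A     = {W}
  2. kA    = {W,NE,S,E,N,NW}
  3. cA    = {NE,S,E,N,NW}
  4. ckA   = {}
(closed under both — stop)

4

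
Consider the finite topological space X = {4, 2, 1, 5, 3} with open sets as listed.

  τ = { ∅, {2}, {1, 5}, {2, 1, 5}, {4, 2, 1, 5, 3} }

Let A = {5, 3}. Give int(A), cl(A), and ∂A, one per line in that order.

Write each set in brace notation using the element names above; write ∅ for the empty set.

opens ⊆ A: ∅; union → int = ∅
complement {4, 2, 1}; its interior {2}; cl(A) = X∖{2} = {4, 1, 5, 3}
boundary = {4, 1, 5, 3} ∖ ∅ = {4, 1, 5, 3}

int(A) = ∅
cl(A)  = {4, 1, 5, 3}
∂A     = {4, 1, 5, 3}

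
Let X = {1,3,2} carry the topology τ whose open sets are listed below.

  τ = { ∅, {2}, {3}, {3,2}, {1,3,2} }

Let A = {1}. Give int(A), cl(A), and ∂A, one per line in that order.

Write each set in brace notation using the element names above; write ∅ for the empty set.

U open, U⊆A: ∅. int(A) = ⋃ = ∅
X∖A={3,2}, int(X∖A)={3,2}, hence cl(A)={1}
∂A: remove int from cl → {1}

int(A) = ∅
cl(A)  = {1}
∂A     = {1}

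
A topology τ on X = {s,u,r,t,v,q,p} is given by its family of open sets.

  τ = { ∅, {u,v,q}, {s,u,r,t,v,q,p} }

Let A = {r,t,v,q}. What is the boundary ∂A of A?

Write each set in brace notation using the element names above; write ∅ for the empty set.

{s,u,r,t,v,q,p}

opens ⊆ A: ∅; union → int = ∅
complement {s,u,p}; its interior ∅; cl(A) = X∖∅ = {s,u,r,t,v,q,p}
boundary = {s,u,r,t,v,q,p} ∖ ∅ = {s,u,r,t,v,q,p}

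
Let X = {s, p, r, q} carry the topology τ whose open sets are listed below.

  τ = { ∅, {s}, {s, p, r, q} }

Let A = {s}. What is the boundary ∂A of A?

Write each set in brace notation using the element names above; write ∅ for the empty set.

{p, r, q}

U open, U⊆A: ∅, {s}. int(A) = ⋃ = {s}
X∖A={p, r, q}, int(X∖A)=∅, hence cl(A)={s, p, r, q}
∂A: remove int from cl → {p, r, q}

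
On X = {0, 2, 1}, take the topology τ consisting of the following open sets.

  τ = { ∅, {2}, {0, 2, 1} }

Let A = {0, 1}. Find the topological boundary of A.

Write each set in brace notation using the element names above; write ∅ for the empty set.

{0, 1}

interior: largest open inside A is ∅ (from ∅)
cl via duality: int({2}) = {2}, so X∖{2} = {0, 1}
cl∖int = {0, 1}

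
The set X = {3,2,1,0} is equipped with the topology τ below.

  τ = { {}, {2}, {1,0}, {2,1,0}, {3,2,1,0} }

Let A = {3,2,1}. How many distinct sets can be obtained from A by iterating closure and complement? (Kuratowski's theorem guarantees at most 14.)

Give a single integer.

8

cl via duality: int({0}) = {}, so X∖{} = {3,2,1,0}
Write k for closure, c for complement:
  1. A     = {3,2,1}
  2. kA    = {3,2,1,0}
  3. cA    = {0}
  4. ckA   = {}
  5. kcA   = {3,1,0}
  6. ckcA  = {2}
  7. kckcA = {3,2}
  8. ckckcA = {1,0}
applying k or c yields no new set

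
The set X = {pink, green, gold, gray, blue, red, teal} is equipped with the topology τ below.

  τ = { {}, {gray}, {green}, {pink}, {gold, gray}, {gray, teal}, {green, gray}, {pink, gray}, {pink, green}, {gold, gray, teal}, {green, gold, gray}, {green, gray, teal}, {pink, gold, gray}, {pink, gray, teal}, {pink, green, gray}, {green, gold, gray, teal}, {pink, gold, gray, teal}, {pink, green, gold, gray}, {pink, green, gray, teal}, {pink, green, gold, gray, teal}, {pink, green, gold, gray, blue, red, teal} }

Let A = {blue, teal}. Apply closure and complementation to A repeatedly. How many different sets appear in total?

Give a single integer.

6

complement {pink, green, gold, gray, red}; its interior {pink, green, gold, gray}; cl(A) = X∖{pink, green, gold, gray} = {blue, red, teal}
With k = closure, c = complement:
  1. A     = {blue, teal}
  2. kA    = {blue, red, teal}
  3. cA    = {pink, green, gold, gray, red}
  4. ckA   = {pink, green, gold, gray}
  5. kcA   = {pink, green, gold, gray, blue, red, teal}
  6. ckcA  = {}
k, c of each give nothing new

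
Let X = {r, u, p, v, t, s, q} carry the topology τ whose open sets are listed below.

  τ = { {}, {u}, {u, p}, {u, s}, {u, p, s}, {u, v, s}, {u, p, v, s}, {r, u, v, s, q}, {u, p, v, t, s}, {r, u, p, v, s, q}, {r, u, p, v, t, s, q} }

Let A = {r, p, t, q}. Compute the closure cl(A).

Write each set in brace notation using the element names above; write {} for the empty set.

{r, p, t, q}

X∖A={u, v, s}, int(X∖A)={u, v, s}, hence cl(A)={r, p, t, q}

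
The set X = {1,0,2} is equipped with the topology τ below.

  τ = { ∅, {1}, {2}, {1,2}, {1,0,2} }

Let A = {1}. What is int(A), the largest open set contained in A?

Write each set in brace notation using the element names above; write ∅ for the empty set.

opens ⊆ A: ∅, {1}; union → int = {1}

{1}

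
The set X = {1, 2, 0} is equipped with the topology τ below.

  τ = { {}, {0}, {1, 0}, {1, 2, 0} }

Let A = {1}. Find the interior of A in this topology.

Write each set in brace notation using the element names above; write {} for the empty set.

U open, U⊆A: {}. int(A) = ⋃ = {}

{}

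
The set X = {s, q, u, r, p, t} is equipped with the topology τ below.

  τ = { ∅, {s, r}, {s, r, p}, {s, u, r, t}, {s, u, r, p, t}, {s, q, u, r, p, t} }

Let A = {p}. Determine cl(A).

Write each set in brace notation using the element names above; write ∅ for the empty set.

complement {s, q, u, r, t}; its interior {s, u, r, t}; cl(A) = X∖{s, u, r, t} = {q, p}

{q, p}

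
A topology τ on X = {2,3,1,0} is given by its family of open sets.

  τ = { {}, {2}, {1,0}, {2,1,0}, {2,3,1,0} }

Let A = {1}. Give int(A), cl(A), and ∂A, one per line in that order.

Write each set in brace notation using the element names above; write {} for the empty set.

int(A) = {}
cl(A)  = {3,1,0}
∂A     = {3,1,0}

interior: largest open inside A is {} (from {})
cl via duality: int({2,3,0}) = {2}, so X∖{2} = {3,1,0}
cl∖int = {3,1,0}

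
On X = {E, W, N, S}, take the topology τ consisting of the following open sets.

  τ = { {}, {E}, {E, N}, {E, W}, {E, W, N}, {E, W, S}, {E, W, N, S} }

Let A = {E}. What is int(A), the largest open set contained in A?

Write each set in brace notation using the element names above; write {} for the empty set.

open subsets of A: {}, {E}; so int(A) = {E}

{E}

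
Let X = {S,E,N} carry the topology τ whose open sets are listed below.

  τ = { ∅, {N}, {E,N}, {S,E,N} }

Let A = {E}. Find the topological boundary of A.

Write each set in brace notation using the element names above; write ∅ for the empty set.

{S,E}

open subsets of A: ∅; so int(A) = ∅
closure: X∖int(X∖A) = X∖{N} = {S,E}
∂A = {S,E} minus ∅ = {S,E}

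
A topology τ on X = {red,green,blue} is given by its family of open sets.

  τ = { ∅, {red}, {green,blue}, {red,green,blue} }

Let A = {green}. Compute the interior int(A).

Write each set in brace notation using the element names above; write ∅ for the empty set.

∅

interior: largest open inside A is ∅ (from ∅)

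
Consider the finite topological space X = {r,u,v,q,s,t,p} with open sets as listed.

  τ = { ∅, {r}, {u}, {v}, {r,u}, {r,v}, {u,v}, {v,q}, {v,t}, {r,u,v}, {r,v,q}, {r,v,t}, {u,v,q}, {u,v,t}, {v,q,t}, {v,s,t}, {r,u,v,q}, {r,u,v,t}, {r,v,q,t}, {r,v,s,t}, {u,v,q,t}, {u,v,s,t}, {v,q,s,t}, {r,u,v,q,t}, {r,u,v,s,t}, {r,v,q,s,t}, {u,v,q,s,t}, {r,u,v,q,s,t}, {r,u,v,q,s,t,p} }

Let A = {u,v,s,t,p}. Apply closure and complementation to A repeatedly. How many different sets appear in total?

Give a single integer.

closure: X∖int(X∖A) = X∖{r} = {u,v,q,s,t,p}
Let k=closure and c=complement:
  1. A     = {u,v,s,t,p}
  2. kA    = {u,v,q,s,t,p}
  3. cA    = {r,q}
  4. ckA   = {r}
  5. kcA   = {r,q,p}
  6. kckA  = {r,p}
  7. ckcA  = {u,v,s,t}
  8. ckckA = {u,v,q,s,t}
— saturated at 8

8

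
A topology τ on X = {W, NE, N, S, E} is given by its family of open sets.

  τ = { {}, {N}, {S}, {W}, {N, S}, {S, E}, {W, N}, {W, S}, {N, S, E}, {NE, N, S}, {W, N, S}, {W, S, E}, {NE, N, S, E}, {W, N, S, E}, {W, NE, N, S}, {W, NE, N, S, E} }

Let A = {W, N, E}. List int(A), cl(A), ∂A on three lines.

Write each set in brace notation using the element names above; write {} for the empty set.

int(A) = {W, N}
cl(A)  = {W, NE, N, E}
∂A     = {NE, E}

U open, U⊆A: {}, {N}, {W}, {W, N}. int(A) = ⋃ = {W, N}
X∖A={NE, S}, int(X∖A)={S}, hence cl(A)={W, NE, N, E}
∂A: remove int from cl → {NE, E}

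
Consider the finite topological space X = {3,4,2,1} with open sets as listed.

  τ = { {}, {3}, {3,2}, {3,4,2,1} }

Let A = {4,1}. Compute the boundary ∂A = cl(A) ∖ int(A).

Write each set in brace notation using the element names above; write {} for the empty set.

U open, U⊆A: {}. int(A) = ⋃ = {}
X∖A={3,2}, int(X∖A)={3,2}, hence cl(A)={4,1}
∂A: remove int from cl → {4,1}

{4,1}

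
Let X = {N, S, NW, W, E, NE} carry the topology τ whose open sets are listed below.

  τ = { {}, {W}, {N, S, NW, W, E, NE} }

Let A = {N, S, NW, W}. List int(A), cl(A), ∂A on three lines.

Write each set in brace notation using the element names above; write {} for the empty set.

open subsets of A: {}, {W}; so int(A) = {W}
closure: X∖int(X∖A) = X∖{} = {N, S, NW, W, E, NE}
∂A = {N, S, NW, W, E, NE} minus {W} = {N, S, NW, E, NE}

int(A) = {W}
cl(A)  = {N, S, NW, W, E, NE}
∂A     = {N, S, NW, E, NE}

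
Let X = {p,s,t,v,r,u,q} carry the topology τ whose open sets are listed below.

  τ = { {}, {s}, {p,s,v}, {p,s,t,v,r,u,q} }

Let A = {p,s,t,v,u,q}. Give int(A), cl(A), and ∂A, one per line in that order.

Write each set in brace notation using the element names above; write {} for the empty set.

int(A) = {p,s,v}
cl(A)  = {p,s,t,v,r,u,q}
∂A     = {t,r,u,q}

interior: largest open inside A is {p,s,v} (from {}, {s}, {p,s,v})
cl via duality: int({r}) = {}, so X∖{} = {p,s,t,v,r,u,q}
cl∖int = {t,r,u,q}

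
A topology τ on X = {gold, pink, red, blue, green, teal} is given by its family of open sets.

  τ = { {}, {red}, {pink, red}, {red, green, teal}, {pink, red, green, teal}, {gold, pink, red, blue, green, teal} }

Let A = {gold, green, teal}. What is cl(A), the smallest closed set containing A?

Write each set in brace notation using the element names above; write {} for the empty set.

X∖A={pink, red, blue}, int(X∖A)={pink, red}, hence cl(A)={gold, blue, green, teal}

{gold, blue, green, teal}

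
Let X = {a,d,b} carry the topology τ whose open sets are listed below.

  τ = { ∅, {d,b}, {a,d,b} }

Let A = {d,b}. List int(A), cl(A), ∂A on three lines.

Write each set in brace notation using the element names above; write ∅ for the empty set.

int(A) = {d,b}
cl(A)  = {a,d,b}
∂A     = {a}

opens ⊆ A: ∅, {d,b}; union → int = {d,b}
complement {a}; its interior ∅; cl(A) = X∖∅ = {a,d,b}
boundary = {a,d,b} ∖ {d,b} = {a}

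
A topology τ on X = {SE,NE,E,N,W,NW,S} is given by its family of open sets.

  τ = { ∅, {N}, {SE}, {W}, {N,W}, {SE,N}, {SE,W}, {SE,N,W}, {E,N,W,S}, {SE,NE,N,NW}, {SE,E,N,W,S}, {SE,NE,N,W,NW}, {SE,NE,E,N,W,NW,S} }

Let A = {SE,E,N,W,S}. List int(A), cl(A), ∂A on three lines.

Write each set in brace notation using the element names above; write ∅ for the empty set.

interior: largest open inside A is {SE,E,N,W,S} (from ∅, {N}, {SE}, {W}, {SE,W}, {N,W}, {SE,N}, {SE,N,W}, {E,N,W,S}, {SE,E,N,W,S})
cl via duality: int({NE,NW}) = ∅, so X∖∅ = {SE,NE,E,N,W,NW,S}
cl∖int = {NE,NW}

int(A) = {SE,E,N,W,S}
cl(A)  = {SE,NE,E,N,W,NW,S}
∂A     = {NE,NW}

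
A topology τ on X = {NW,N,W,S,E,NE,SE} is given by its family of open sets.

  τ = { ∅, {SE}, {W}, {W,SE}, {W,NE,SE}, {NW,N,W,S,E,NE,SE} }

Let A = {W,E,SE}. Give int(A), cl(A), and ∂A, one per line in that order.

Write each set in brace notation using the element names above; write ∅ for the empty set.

U open, U⊆A: ∅, {W}, {SE}, {W,SE}. int(A) = ⋃ = {W,SE}
X∖A={NW,N,S,NE}, int(X∖A)=∅, hence cl(A)={NW,N,W,S,E,NE,SE}
∂A: remove int from cl → {NW,N,S,E,NE}

int(A) = {W,SE}
cl(A)  = {NW,N,W,S,E,NE,SE}
∂A     = {NW,N,S,E,NE}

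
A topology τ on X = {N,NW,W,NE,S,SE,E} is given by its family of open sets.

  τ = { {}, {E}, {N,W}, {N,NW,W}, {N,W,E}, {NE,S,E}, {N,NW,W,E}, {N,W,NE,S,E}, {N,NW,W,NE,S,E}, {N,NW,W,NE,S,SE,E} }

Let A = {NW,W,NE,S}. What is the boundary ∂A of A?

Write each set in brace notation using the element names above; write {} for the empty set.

{N,NW,W,NE,S,SE}

opens ⊆ A: {}; union → int = {}
complement {N,SE,E}; its interior {E}; cl(A) = X∖{E} = {N,NW,W,NE,S,SE}
boundary = {N,NW,W,NE,S,SE} ∖ {} = {N,NW,W,NE,S,SE}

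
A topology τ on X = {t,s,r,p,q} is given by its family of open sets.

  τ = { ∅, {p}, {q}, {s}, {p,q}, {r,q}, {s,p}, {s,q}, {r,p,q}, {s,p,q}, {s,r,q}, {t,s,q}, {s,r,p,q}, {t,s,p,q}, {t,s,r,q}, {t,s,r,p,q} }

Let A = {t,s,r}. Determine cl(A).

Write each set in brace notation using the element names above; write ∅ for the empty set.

{t,s,r}

closure: X∖int(X∖A) = X∖{p,q} = {t,s,r}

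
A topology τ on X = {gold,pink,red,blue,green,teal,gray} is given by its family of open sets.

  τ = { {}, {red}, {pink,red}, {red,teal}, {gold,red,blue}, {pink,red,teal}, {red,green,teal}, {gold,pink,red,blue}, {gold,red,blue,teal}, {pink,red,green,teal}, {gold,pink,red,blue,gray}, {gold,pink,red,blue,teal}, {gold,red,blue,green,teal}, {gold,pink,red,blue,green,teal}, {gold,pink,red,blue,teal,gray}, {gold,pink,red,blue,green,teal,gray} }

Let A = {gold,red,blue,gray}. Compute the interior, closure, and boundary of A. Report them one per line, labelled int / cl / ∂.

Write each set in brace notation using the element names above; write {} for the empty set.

int(A) = {gold,red,blue}
cl(A)  = {gold,pink,red,blue,green,teal,gray}
∂A     = {pink,green,teal,gray}

open subsets of A: {}, {red}, {gold,red,blue}; so int(A) = {gold,red,blue}
closure: X∖int(X∖A) = X∖{} = {gold,pink,red,blue,green,teal,gray}
∂A = {gold,pink,red,blue,green,teal,gray} minus {gold,red,blue} = {pink,green,teal,gray}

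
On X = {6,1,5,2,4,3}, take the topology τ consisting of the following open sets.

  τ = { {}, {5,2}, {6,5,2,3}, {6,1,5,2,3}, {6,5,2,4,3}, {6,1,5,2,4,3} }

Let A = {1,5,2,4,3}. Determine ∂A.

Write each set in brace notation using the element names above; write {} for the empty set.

{6,1,4,3}

U open, U⊆A: {}, {5,2}. int(A) = ⋃ = {5,2}
X∖A={6}, int(X∖A)={}, hence cl(A)={6,1,5,2,4,3}
∂A: remove int from cl → {6,1,4,3}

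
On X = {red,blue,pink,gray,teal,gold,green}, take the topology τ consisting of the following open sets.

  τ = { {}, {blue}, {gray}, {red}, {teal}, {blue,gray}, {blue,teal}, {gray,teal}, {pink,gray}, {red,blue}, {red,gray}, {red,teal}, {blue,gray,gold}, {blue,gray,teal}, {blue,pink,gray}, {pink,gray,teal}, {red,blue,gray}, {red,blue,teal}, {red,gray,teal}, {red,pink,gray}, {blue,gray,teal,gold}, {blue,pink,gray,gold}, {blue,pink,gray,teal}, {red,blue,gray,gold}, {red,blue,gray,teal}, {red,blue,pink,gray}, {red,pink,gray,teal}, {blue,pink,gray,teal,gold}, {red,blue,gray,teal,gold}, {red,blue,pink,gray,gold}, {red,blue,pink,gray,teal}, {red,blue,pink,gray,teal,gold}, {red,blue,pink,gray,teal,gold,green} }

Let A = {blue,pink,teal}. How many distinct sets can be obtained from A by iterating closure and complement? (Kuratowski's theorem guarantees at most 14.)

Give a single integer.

closure: X∖int(X∖A) = X∖{red,gray} = {blue,pink,teal,gold,green}
Let k=closure and c=complement:
  1. A     = {blue,pink,teal}
  2. kA    = {blue,pink,teal,gold,green}
  3. cA    = {red,gray,gold,green}
  4. ckA   = {red,gray}
  5. kcA   = {red,pink,gray,gold,green}
  6. ckcA  = {blue,teal}
  7. kckcA = {blue,teal,gold,green}
  8. ckckcA = {red,pink,gray}
— saturated at 8

8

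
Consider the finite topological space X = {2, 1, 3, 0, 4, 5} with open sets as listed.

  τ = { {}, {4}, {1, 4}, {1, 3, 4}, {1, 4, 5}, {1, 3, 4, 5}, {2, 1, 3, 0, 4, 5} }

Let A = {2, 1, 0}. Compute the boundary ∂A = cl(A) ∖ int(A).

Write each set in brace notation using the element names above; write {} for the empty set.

{2, 1, 3, 0, 5}

open subsets of A: {}; so int(A) = {}
closure: X∖int(X∖A) = X∖{4} = {2, 1, 3, 0, 5}
∂A = {2, 1, 3, 0, 5} minus {} = {2, 1, 3, 0, 5}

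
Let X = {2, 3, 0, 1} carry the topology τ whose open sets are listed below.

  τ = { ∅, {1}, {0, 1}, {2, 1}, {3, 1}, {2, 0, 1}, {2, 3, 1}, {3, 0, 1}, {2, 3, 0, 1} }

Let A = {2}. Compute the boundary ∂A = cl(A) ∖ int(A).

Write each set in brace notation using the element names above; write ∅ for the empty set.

U open, U⊆A: ∅. int(A) = ⋃ = ∅
X∖A={3, 0, 1}, int(X∖A)={3, 0, 1}, hence cl(A)={2}
∂A: remove int from cl → {2}

{2}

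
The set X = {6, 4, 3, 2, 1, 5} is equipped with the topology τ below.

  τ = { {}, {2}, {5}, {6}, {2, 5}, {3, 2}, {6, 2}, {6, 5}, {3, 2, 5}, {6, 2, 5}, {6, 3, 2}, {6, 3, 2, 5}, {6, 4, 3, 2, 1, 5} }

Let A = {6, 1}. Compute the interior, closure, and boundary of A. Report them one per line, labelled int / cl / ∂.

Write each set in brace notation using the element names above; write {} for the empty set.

U open, U⊆A: {}, {6}. int(A) = ⋃ = {6}
X∖A={4, 3, 2, 5}, int(X∖A)={3, 2, 5}, hence cl(A)={6, 4, 1}
∂A: remove int from cl → {4, 1}

int(A) = {6}
cl(A)  = {6, 4, 1}
∂A     = {4, 1}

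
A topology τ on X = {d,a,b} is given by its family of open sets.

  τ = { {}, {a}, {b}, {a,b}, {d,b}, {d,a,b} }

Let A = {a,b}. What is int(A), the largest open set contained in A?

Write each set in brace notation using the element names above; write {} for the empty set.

{a,b}

open subsets of A: {}, {b}, {a}, {a,b}; so int(A) = {a,b}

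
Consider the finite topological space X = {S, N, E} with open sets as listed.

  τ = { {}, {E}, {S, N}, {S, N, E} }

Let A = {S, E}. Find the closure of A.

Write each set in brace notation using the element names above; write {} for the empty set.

{S, N, E}

cl via duality: int({N}) = {}, so X∖{} = {S, N, E}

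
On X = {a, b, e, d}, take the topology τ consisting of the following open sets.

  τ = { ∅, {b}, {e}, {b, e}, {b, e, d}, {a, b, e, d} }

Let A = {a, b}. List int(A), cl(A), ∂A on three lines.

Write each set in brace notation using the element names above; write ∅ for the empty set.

int(A) = {b}
cl(A)  = {a, b, d}
∂A     = {a, d}

open subsets of A: ∅, {b}; so int(A) = {b}
closure: X∖int(X∖A) = X∖{e} = {a, b, d}
∂A = {a, b, d} minus {b} = {a, d}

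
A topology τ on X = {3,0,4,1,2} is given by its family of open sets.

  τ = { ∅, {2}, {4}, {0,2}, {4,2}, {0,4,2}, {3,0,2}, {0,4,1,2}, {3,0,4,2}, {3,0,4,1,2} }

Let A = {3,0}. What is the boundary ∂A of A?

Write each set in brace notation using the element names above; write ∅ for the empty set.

U open, U⊆A: ∅. int(A) = ⋃ = ∅
X∖A={4,1,2}, int(X∖A)={4,2}, hence cl(A)={3,0,1}
∂A: remove int from cl → {3,0,1}

{3,0,1}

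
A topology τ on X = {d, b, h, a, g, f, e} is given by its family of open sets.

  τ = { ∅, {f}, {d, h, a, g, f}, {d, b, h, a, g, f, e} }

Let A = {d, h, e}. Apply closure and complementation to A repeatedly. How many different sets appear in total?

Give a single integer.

complement {b, a, g, f}; its interior {f}; cl(A) = X∖{f} = {d, b, h, a, g, e}
With k = closure, c = complement:
  1. A     = {d, h, e}
  2. kA    = {d, b, h, a, g, e}
  3. cA    = {b, a, g, f}
  4. ckA   = {f}
  5. kcA   = {d, b, h, a, g, f, e}
  6. ckcA  = ∅
k, c of each give nothing new

6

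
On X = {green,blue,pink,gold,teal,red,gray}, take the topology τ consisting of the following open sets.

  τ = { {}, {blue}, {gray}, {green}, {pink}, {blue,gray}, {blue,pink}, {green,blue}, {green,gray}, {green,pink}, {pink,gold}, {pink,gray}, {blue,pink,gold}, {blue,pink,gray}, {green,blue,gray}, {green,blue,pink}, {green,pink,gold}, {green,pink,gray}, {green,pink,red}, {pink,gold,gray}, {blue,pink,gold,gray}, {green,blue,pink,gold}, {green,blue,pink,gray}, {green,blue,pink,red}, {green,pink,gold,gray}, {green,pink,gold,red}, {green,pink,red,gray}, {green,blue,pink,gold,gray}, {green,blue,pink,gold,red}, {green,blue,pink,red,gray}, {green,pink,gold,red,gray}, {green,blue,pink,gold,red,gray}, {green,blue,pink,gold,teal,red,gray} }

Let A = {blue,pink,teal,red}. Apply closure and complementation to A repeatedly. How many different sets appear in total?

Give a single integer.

X∖A={green,gold,gray}, int(X∖A)={green,gray}, hence cl(A)={blue,pink,gold,teal,red}
Orbit (k=closure, c=complement):
  1. A     = {blue,pink,teal,red}
  2. kA    = {blue,pink,gold,teal,red}
  3. cA    = {green,gold,gray}
  4. ckA   = {green,gray}
  5. kcA   = {green,gold,teal,red,gray}
  6. kckA  = {green,teal,red,gray}
  7. ckcA  = {blue,pink}
  8. ckckA = {blue,pink,gold}
(closed under both — stop)

8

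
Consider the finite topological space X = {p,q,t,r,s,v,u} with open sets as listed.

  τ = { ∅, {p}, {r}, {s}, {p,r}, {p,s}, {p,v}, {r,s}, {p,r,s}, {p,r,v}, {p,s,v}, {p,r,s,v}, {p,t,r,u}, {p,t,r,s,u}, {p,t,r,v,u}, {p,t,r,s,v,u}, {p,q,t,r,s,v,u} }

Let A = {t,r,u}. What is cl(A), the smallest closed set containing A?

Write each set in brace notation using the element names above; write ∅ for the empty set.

{q,t,r,u}

closure: X∖int(X∖A) = X∖{p,s,v} = {q,t,r,u}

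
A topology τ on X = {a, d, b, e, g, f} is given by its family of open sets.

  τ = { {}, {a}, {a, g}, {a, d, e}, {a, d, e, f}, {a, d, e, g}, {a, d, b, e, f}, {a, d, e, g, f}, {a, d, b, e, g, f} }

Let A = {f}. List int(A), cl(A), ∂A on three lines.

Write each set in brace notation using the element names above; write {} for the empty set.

int(A) = {}
cl(A)  = {b, f}
∂A     = {b, f}

U open, U⊆A: {}. int(A) = ⋃ = {}
X∖A={a, d, b, e, g}, int(X∖A)={a, d, e, g}, hence cl(A)={b, f}
∂A: remove int from cl → {b, f}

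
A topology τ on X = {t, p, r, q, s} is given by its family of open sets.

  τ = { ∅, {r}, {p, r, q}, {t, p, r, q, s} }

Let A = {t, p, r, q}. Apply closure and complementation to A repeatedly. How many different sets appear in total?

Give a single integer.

X∖A={s}, int(X∖A)=∅, hence cl(A)={t, p, r, q, s}
Orbit (k=closure, c=complement):
  1. A     = {t, p, r, q}
  2. kA    = {t, p, r, q, s}
  3. cA    = {s}
  4. ckA   = ∅
  5. kcA   = {t, s}
  6. ckcA  = {p, r, q}
(closed under both — stop)

6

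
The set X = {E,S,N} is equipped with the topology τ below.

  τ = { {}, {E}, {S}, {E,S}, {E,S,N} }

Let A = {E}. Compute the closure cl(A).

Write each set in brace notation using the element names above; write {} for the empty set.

{E,N}

X∖A={S,N}, int(X∖A)={S}, hence cl(A)={E,N}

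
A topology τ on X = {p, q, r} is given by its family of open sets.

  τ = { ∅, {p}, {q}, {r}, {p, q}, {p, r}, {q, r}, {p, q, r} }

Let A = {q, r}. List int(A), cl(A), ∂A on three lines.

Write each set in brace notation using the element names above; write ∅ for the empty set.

int(A) = {q, r}
cl(A)  = {q, r}
∂A     = ∅

U open, U⊆A: ∅, {q}, {r}, {q, r}. int(A) = ⋃ = {q, r}
X∖A={p}, int(X∖A)={p}, hence cl(A)={q, r}
∂A: remove int from cl → ∅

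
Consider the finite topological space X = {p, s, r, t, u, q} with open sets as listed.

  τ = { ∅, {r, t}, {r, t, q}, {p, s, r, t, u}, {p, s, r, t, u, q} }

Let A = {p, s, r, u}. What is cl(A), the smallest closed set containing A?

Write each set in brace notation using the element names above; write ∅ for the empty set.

complement {t, q}; its interior ∅; cl(A) = X∖∅ = {p, s, r, t, u, q}

{p, s, r, t, u, q}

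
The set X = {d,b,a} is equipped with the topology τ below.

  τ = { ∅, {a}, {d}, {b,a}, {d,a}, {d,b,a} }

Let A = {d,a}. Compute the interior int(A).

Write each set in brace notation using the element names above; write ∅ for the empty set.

{d,a}

U open, U⊆A: ∅, {d}, {a}, {d,a}. int(A) = ⋃ = {d,a}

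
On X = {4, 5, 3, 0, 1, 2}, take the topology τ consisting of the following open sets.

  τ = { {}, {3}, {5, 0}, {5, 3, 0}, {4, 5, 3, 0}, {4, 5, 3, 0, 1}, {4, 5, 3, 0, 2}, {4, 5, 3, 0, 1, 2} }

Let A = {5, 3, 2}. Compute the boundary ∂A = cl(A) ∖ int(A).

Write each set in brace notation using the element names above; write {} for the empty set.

U open, U⊆A: {}, {3}. int(A) = ⋃ = {3}
X∖A={4, 0, 1}, int(X∖A)={}, hence cl(A)={4, 5, 3, 0, 1, 2}
∂A: remove int from cl → {4, 5, 0, 1, 2}

{4, 5, 0, 1, 2}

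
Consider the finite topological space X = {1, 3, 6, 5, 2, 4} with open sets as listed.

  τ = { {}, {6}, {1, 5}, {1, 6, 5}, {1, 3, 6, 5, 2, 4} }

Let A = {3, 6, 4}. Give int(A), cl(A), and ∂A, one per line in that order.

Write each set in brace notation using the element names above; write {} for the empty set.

int(A) = {6}
cl(A)  = {3, 6, 2, 4}
∂A     = {3, 2, 4}

U open, U⊆A: {}, {6}. int(A) = ⋃ = {6}
X∖A={1, 5, 2}, int(X∖A)={1, 5}, hence cl(A)={3, 6, 2, 4}
∂A: remove int from cl → {3, 2, 4}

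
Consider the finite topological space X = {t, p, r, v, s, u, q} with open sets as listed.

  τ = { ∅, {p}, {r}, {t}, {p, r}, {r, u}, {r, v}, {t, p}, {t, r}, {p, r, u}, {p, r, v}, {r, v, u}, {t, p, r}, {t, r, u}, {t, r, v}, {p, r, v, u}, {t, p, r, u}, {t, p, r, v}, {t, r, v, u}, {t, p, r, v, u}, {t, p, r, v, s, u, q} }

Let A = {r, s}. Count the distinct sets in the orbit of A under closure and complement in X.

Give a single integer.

cl via duality: int({t, p, v, u, q}) = {t, p}, so X∖{t, p} = {r, v, s, u, q}
Write k for closure, c for complement:
  1. A     = {r, s}
  2. kA    = {r, v, s, u, q}
  3. cA    = {t, p, v, u, q}
  4. ckA   = {t, p}
  5. kcA   = {t, p, v, s, u, q}
  6. kckA  = {t, p, s, q}
  7. ckcA  = {r}
  8. ckckA = {r, v, u}
applying k or c yields no new set

8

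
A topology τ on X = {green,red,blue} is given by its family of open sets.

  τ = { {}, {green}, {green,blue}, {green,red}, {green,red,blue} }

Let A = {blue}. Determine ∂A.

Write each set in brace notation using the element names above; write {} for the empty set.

{blue}

U open, U⊆A: {}. int(A) = ⋃ = {}
X∖A={green,red}, int(X∖A)={green,red}, hence cl(A)={blue}
∂A: remove int from cl → {blue}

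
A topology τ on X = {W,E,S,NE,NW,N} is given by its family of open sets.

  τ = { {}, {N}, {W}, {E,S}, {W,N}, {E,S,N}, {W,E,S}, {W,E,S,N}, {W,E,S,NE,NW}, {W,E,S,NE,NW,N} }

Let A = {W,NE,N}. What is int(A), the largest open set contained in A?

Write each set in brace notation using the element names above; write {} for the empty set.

U open, U⊆A: {}, {N}, {W}, {W,N}. int(A) = ⋃ = {W,N}

{W,N}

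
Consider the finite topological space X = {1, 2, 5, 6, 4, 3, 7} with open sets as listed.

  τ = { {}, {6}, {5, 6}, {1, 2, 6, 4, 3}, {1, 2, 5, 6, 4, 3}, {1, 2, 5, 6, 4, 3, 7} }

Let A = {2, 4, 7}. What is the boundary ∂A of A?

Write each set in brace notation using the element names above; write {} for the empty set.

{1, 2, 4, 3, 7}

U open, U⊆A: {}. int(A) = ⋃ = {}
X∖A={1, 5, 6, 3}, int(X∖A)={5, 6}, hence cl(A)={1, 2, 4, 3, 7}
∂A: remove int from cl → {1, 2, 4, 3, 7}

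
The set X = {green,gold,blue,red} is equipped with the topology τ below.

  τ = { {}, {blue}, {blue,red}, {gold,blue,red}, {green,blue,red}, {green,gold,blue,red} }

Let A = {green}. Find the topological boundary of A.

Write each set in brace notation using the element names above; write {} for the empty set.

{green}

open subsets of A: {}; so int(A) = {}
closure: X∖int(X∖A) = X∖{gold,blue,red} = {green}
∂A = {green} minus {} = {green}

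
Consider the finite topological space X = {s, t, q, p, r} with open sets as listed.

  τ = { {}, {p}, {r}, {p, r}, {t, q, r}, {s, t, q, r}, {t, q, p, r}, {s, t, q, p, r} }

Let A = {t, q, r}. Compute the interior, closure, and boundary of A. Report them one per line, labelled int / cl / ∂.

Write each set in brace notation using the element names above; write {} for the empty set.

opens ⊆ A: {}, {r}, {t, q, r}; union → int = {t, q, r}
complement {s, p}; its interior {p}; cl(A) = X∖{p} = {s, t, q, r}
boundary = {s, t, q, r} ∖ {t, q, r} = {s}

int(A) = {t, q, r}
cl(A)  = {s, t, q, r}
∂A     = {s}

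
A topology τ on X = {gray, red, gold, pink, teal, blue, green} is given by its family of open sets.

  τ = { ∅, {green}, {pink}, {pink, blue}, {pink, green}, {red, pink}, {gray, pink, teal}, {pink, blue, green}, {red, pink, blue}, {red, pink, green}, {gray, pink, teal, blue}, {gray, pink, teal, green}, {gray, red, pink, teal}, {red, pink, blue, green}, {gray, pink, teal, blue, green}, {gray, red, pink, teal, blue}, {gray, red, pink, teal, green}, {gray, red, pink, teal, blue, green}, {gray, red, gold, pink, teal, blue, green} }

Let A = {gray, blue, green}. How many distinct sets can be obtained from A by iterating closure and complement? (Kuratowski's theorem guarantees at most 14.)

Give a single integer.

8

cl via duality: int({red, gold, pink, teal}) = {red, pink}, so X∖{red, pink} = {gray, gold, teal, blue, green}
Write k for closure, c for complement:
  1. A     = {gray, blue, green}
  2. kA    = {gray, gold, teal, blue, green}
  3. cA    = {red, gold, pink, teal}
  4. ckA   = {red, pink}
  5. kcA   = {gray, red, gold, pink, teal, blue}
  6. ckcA  = {green}
  7. kckcA = {gold, green}
  8. ckckcA = {gray, red, pink, teal, blue}
applying k or c yields no new set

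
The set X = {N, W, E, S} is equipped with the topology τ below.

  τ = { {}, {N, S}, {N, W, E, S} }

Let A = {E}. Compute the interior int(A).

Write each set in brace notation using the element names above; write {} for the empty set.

{}

U open, U⊆A: {}. int(A) = ⋃ = {}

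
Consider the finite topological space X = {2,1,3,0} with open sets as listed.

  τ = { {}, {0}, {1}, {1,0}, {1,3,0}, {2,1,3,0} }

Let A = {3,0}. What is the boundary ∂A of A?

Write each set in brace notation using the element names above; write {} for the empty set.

{2,3}

interior: largest open inside A is {0} (from {}, {0})
cl via duality: int({2,1}) = {1}, so X∖{1} = {2,3,0}
cl∖int = {2,3}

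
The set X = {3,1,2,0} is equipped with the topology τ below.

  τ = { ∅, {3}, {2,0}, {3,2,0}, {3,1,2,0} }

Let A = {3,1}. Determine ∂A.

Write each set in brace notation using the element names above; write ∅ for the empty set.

{1}

open subsets of A: ∅, {3}; so int(A) = {3}
closure: X∖int(X∖A) = X∖{2,0} = {3,1}
∂A = {3,1} minus {3} = {1}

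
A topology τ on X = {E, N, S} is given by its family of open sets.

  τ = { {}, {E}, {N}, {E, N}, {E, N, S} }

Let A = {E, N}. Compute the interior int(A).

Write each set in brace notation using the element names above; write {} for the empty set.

opens ⊆ A: {}, {E}, {N}, {E, N}; union → int = {E, N}

{E, N}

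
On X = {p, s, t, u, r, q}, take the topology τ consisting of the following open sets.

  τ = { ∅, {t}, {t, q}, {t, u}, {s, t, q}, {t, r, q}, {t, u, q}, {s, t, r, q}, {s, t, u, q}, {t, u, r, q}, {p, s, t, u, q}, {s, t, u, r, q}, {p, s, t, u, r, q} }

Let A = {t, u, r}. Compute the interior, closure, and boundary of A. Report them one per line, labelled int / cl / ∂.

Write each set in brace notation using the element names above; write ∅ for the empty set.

open subsets of A: ∅, {t}, {t, u}; so int(A) = {t, u}
closure: X∖int(X∖A) = X∖∅ = {p, s, t, u, r, q}
∂A = {p, s, t, u, r, q} minus {t, u} = {p, s, r, q}

int(A) = {t, u}
cl(A)  = {p, s, t, u, r, q}
∂A     = {p, s, r, q}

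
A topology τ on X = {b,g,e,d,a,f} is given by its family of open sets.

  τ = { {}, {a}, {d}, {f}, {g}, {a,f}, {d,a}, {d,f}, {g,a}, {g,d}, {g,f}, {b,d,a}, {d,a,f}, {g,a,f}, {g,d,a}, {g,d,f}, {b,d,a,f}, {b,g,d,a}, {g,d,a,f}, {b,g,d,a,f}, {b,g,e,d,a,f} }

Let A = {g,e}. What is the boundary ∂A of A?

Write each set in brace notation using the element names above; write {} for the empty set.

opens ⊆ A: {}, {g}; union → int = {g}
complement {b,d,a,f}; its interior {b,d,a,f}; cl(A) = X∖{b,d,a,f} = {g,e}
boundary = {g,e} ∖ {g} = {e}

{e}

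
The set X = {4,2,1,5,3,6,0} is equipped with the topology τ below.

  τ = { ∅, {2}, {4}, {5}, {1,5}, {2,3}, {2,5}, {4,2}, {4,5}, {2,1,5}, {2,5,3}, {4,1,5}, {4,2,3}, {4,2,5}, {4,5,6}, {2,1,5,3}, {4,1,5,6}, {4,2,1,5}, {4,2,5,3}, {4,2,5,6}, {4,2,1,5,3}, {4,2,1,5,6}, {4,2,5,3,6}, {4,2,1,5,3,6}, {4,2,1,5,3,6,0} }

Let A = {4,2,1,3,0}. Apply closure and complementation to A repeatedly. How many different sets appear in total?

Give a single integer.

closure: X∖int(X∖A) = X∖{5} = {4,2,1,3,6,0}
Let k=closure and c=complement:
  1. A     = {4,2,1,3,0}
  2. kA    = {4,2,1,3,6,0}
  3. cA    = {5,6}
  4. ckA   = {5}
  5. kcA   = {1,5,6,0}
  6. ckcA  = {4,2,3}
  7. kckcA = {4,2,3,6,0}
  8. ckckcA = {1,5}
— saturated at 8

8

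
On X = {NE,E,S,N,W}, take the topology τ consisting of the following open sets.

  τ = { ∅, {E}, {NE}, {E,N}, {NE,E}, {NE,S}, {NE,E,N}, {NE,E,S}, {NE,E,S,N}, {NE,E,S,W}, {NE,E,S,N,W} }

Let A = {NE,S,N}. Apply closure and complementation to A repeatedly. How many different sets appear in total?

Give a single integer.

8

cl via duality: int({E,W}) = {E}, so X∖{E} = {NE,S,N,W}
Write k for closure, c for complement:
  1. A     = {NE,S,N}
  2. kA    = {NE,S,N,W}
  3. cA    = {E,W}
  4. ckA   = {E}
  5. kcA   = {E,N,W}
  6. ckcA  = {NE,S}
  7. kckcA = {NE,S,W}
  8. ckckcA = {E,N}
applying k or c yields no new set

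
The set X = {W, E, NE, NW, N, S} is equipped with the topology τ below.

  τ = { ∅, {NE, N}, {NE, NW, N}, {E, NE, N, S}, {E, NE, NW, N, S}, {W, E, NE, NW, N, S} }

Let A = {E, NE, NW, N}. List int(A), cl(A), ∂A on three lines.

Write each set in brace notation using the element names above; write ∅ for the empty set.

int(A) = {NE, NW, N}
cl(A)  = {W, E, NE, NW, N, S}
∂A     = {W, E, S}

opens ⊆ A: ∅, {NE, N}, {NE, NW, N}; union → int = {NE, NW, N}
complement {W, S}; its interior ∅; cl(A) = X∖∅ = {W, E, NE, NW, N, S}
boundary = {W, E, NE, NW, N, S} ∖ {NE, NW, N} = {W, E, S}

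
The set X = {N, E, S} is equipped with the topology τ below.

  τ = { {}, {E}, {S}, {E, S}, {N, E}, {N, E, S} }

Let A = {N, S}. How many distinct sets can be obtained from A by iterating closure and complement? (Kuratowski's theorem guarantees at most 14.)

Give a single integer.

4

cl via duality: int({E}) = {E}, so X∖{E} = {N, S}
Write k for closure, c for complement:
  1. A     = {N, S}
  2. cA    = {E}
  3. kcA   = {N, E}
  4. ckcA  = {S}
applying k or c yields no new set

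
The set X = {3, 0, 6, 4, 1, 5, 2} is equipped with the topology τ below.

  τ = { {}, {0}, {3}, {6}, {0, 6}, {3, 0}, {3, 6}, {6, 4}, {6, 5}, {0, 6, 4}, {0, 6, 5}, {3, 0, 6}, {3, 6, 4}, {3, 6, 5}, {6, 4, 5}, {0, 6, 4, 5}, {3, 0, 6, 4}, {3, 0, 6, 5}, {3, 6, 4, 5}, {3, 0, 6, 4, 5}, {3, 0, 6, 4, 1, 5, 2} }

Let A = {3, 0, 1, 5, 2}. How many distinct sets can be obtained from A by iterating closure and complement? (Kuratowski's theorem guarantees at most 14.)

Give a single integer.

complement {6, 4}; its interior {6, 4}; cl(A) = X∖{6, 4} = {3, 0, 1, 5, 2}
With k = closure, c = complement:
  1. A     = {3, 0, 1, 5, 2}
  2. cA    = {6, 4}
  3. kcA   = {6, 4, 1, 5, 2}
  4. ckcA  = {3, 0}
  5. kckcA = {3, 0, 1, 2}
  6. ckckcA = {6, 4, 5}
k, c of each give nothing new

6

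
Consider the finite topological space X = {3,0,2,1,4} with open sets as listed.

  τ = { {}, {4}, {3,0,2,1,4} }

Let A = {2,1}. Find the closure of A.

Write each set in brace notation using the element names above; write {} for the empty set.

cl via duality: int({3,0,4}) = {4}, so X∖{4} = {3,0,2,1}

{3,0,2,1}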